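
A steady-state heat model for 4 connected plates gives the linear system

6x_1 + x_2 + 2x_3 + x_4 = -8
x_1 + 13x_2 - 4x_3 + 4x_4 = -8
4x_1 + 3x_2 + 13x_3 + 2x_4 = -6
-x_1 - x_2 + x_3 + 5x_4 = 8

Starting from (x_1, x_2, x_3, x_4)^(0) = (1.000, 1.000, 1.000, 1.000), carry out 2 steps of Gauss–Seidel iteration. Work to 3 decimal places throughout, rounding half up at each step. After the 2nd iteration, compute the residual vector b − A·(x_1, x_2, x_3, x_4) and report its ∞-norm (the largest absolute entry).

Iteration 1:
  x_1 = (-8 - (1)·1.000 - (2)·1.000 - (1)·1.000) / (6) = -2.000
  x_2 = (-8 - (1)·-2.000 - (-4)·1.000 - (4)·1.000) / (13) = -0.462
  x_3 = (-6 - (4)·-2.000 - (3)·-0.462 - (2)·1.000) / (13) = 0.107
  x_4 = (8 - (-1)·-2.000 - (-1)·-0.462 - (1)·0.107) / (5) = 1.086
Iteration 2:
  x_1 = (-8 - (1)·-0.462 - (2)·0.107 - (1)·1.086) / (6) = -1.473
  x_2 = (-8 - (1)·-1.473 - (-4)·0.107 - (4)·1.086) / (13) = -0.803
  x_3 = (-6 - (4)·-1.473 - (3)·-0.803 - (2)·1.086) / (13) = 0.010
  x_4 = (8 - (-1)·-1.473 - (-1)·-0.803 - (1)·0.010) / (5) = 1.143
Residual b − A·x = (0.478, -0.620, -0.115, -0.001); ∞-norm = 0.620

0.620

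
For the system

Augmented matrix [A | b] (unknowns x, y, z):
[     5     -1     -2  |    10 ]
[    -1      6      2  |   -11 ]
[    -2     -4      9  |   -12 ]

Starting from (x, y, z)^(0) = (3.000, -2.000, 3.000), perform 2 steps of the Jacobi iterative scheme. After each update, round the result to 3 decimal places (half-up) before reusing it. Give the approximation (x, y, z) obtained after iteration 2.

(0.911, -0.848, -1.748)

Iteration 1:
  x = (10 - (-1)·-2.000 - (-2)·3.000) / (5) = 2.800
  y = (-11 - (-1)·3.000 - (2)·3.000) / (6) = -2.333
  z = (-12 - (-2)·3.000 - (-4)·-2.000) / (9) = -1.556
Iteration 2:
  x = (10 - (-1)·-2.333 - (-2)·-1.556) / (5) = 0.911
  y = (-11 - (-1)·2.800 - (2)·-1.556) / (6) = -0.848
  z = (-12 - (-2)·2.800 - (-4)·-2.333) / (9) = -1.748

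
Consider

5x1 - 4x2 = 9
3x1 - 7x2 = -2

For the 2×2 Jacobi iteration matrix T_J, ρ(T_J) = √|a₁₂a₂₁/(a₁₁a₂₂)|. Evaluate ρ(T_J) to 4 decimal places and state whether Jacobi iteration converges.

0.5855

a₁₂a₂₁/(a₁₁a₂₂) = (-4)·(3) / ((5)·(-7)) = 0.342857
ρ = √|0.342857| = √0.342857 = 0.5855
ρ < 1, so Jacobi converges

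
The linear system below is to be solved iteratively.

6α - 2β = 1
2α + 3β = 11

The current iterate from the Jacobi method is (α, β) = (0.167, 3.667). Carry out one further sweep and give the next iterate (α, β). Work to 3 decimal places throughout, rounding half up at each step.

One sweep:
  α = (1 - (-2)·3.667) / (6) = 1.389
  β = (11 - (2)·0.167) / (3) = 3.555

(1.389, 3.555)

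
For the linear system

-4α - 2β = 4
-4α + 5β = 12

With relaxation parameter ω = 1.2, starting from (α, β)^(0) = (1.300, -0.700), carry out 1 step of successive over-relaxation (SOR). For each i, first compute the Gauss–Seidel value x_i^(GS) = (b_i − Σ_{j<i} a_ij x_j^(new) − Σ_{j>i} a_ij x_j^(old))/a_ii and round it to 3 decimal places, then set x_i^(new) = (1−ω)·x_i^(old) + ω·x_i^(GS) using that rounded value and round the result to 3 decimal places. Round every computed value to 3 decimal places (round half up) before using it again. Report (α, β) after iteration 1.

Iteration 1:
  α: GS value = (4 - (-2)·-0.700) / (-4) = -0.650;  α ← (1−ω)·1.300 + ω·-0.650 = -1.040
  β: GS value = (12 - (-4)·-1.040) / (5) = 1.568;  β ← (1−ω)·-0.700 + ω·1.568 = 2.022

(-1.040, 2.022)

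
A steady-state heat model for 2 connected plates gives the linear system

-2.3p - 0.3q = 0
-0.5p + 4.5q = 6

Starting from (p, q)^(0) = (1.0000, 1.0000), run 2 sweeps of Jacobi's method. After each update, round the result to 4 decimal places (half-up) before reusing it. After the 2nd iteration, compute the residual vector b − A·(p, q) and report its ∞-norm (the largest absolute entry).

0.0377

Iteration 1:
  p = (0 - (-0.3)·1.0000) / (-2.3) = -0.1304
  q = (6 - (-0.5)·1.0000) / (4.5) = 1.4444
Iteration 2:
  p = (0 - (-0.3)·1.4444) / (-2.3) = -0.1884
  q = (6 - (-0.5)·-0.1304) / (4.5) = 1.3188
Residual b − A·x = (-0.0377, -0.0288); ∞-norm = 0.0377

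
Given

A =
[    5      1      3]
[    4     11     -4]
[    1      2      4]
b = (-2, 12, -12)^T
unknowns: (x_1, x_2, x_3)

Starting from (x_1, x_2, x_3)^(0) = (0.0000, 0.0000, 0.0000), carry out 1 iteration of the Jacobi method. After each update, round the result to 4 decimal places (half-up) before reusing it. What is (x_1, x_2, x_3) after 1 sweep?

Iteration 1:
  x_1 = (-2 - (1)·0.0000 - (3)·0.0000) / (5) = -0.4000
  x_2 = (12 - (4)·0.0000 - (-4)·0.0000) / (11) = 1.0909
  x_3 = (-12 - (1)·0.0000 - (2)·0.0000) / (4) = -3.0000

(-0.4000, 1.0909, -3.0000)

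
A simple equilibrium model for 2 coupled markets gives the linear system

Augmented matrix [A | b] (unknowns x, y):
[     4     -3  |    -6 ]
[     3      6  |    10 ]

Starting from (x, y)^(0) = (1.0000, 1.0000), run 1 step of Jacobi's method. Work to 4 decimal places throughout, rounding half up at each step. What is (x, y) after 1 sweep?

Iteration 1:
  x = (-6 - (-3)·1.0000) / (4) = -0.7500
  y = (10 - (3)·1.0000) / (6) = 1.1667

(-0.7500, 1.1667)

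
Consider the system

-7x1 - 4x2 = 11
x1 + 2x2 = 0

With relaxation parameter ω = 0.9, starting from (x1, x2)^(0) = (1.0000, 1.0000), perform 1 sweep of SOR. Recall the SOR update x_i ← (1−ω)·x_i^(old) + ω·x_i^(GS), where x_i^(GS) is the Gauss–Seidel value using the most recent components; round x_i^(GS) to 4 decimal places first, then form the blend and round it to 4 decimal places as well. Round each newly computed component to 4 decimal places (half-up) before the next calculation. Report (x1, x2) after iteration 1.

(-1.8286, 0.9229)

Iteration 1:
  x1: GS value = (11 - (-4)·1.0000) / (-7) = -2.1429;  x1 ← (1−ω)·1.0000 + ω·-2.1429 = -1.8286
  x2: GS value = (0 - (1)·-1.8286) / (2) = 0.9143;  x2 ← (1−ω)·1.0000 + ω·0.9143 = 0.9229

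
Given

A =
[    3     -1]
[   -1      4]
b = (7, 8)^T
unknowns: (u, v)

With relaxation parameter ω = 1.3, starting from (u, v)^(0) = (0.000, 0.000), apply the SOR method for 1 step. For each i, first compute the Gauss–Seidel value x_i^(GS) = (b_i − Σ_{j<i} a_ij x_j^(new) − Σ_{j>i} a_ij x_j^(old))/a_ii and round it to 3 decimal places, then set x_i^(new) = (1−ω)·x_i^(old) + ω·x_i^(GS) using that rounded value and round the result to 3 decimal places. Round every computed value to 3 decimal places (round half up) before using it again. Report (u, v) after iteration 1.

(3.033, 3.585)

Iteration 1:
  u: GS value = (7 - (-1)·0.000) / (3) = 2.333;  u ← (1−ω)·0.000 + ω·2.333 = 3.033
  v: GS value = (8 - (-1)·3.033) / (4) = 2.758;  v ← (1−ω)·0.000 + ω·2.758 = 3.585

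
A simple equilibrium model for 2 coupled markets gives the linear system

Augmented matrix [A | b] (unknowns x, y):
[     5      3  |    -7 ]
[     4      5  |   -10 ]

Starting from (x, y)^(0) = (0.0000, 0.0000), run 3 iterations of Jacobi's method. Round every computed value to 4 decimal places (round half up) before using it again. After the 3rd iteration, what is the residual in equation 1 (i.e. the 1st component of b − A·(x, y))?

2.8800

Iteration 1:
  x = (-7 - (3)·0.0000) / (5) = -1.4000
  y = (-10 - (4)·0.0000) / (5) = -2.0000
Iteration 2:
  x = (-7 - (3)·-2.0000) / (5) = -0.2000
  y = (-10 - (4)·-1.4000) / (5) = -0.8800
Iteration 3:
  x = (-7 - (3)·-0.8800) / (5) = -0.8720
  y = (-10 - (4)·-0.2000) / (5) = -1.8400
Residual b − A·x = (2.8800, 2.6880)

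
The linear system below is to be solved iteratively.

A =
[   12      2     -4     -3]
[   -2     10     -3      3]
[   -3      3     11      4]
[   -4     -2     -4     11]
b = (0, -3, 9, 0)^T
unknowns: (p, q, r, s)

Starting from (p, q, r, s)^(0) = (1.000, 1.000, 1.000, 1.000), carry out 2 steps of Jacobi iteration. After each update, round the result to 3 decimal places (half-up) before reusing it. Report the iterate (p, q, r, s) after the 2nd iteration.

Iteration 1:
  p = (0 - (2)·1.000 - (-4)·1.000 - (-3)·1.000) / (12) = 0.417
  q = (-3 - (-2)·1.000 - (-3)·1.000 - (3)·1.000) / (10) = -0.100
  r = (9 - (-3)·1.000 - (3)·1.000 - (4)·1.000) / (11) = 0.455
  s = (0 - (-4)·1.000 - (-2)·1.000 - (-4)·1.000) / (11) = 0.909
Iteration 2:
  p = (0 - (2)·-0.100 - (-4)·0.455 - (-3)·0.909) / (12) = 0.396
  q = (-3 - (-2)·0.417 - (-3)·0.455 - (3)·0.909) / (10) = -0.353
  r = (9 - (-3)·0.417 - (3)·-0.100 - (4)·0.909) / (11) = 0.629
  s = (0 - (-4)·0.417 - (-2)·-0.100 - (-4)·0.455) / (11) = 0.299

(0.396, -0.353, 0.629, 0.299)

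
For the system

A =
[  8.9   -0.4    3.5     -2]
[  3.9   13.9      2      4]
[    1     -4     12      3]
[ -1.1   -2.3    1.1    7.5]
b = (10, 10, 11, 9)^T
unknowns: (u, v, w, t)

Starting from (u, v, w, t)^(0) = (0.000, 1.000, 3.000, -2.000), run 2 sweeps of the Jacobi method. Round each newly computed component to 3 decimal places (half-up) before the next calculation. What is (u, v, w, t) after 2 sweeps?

Iteration 1:
  u = (10 - (-0.4)·1.000 - (3.5)·3.000 - (-2)·-2.000) / (8.9) = -0.461
  v = (10 - (3.9)·0.000 - (2)·3.000 - (4)·-2.000) / (13.9) = 0.863
  w = (11 - (1)·0.000 - (-4)·1.000 - (3)·-2.000) / (12) = 1.750
  t = (9 - (-1.1)·0.000 - (-2.3)·1.000 - (1.1)·3.000) / (7.5) = 1.067
Iteration 2:
  u = (10 - (-0.4)·0.863 - (3.5)·1.750 - (-2)·1.067) / (8.9) = 0.714
  v = (10 - (3.9)·-0.461 - (2)·1.750 - (4)·1.067) / (13.9) = 0.290
  w = (11 - (1)·-0.461 - (-4)·0.863 - (3)·1.067) / (12) = 0.976
  t = (9 - (-1.1)·-0.461 - (-2.3)·0.863 - (1.1)·1.750) / (7.5) = 1.140

(0.714, 0.290, 0.976, 1.140)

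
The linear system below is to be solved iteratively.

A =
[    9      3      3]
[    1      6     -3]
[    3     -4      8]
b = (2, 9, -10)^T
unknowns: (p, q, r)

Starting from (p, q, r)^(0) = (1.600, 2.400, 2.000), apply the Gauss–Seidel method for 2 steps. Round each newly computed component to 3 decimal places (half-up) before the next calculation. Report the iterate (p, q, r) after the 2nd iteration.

Iteration 1:
  p = (2 - (3)·2.400 - (3)·2.000) / (9) = -1.244
  q = (9 - (1)·-1.244 - (-3)·2.000) / (6) = 2.707
  r = (-10 - (3)·-1.244 - (-4)·2.707) / (8) = 0.570
Iteration 2:
  p = (2 - (3)·2.707 - (3)·0.570) / (9) = -0.870
  q = (9 - (1)·-0.870 - (-3)·0.570) / (6) = 1.930
  r = (-10 - (3)·-0.870 - (-4)·1.930) / (8) = 0.041

(-0.870, 1.930, 0.041)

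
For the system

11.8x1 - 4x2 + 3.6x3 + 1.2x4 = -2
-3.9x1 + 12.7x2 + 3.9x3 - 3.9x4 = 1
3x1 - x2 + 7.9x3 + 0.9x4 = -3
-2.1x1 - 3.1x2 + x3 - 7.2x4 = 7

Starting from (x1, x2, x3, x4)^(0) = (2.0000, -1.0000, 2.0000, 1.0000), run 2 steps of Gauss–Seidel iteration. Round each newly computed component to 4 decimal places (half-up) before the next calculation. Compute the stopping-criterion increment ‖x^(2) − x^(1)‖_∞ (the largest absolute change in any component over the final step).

0.9167

Iteration 1:
  x1 = (-2 - (-4)·-1.0000 - (3.6)·2.0000 - (1.2)·1.0000) / (11.8) = -1.2203
  x2 = (1 - (-3.9)·-1.2203 - (3.9)·2.0000 - (-3.9)·1.0000) / (12.7) = -0.6031
  x3 = (-3 - (3)·-1.2203 - (-1)·-0.6031 - (0.9)·1.0000) / (7.9) = -0.1066
  x4 = (7 - (-2.1)·-1.2203 - (-3.1)·-0.6031 - (1)·-0.1066) / (-7.2) = -0.3714
Iteration 2:
  x1 = (-2 - (-4)·-0.6031 - (3.6)·-0.1066 - (1.2)·-0.3714) / (11.8) = -0.3036
  x2 = (1 - (-3.9)·-0.3036 - (3.9)·-0.1066 - (-3.9)·-0.3714) / (12.7) = -0.0958
  x3 = (-3 - (3)·-0.3036 - (-1)·-0.0958 - (0.9)·-0.3714) / (7.9) = -0.2343
  x4 = (7 - (-2.1)·-0.3036 - (-3.1)·-0.0958 - (1)·-0.2343) / (-7.2) = -0.8750
Change: (0.9167, 0.5073, -0.1277, -0.5036) → max |·| = 0.9167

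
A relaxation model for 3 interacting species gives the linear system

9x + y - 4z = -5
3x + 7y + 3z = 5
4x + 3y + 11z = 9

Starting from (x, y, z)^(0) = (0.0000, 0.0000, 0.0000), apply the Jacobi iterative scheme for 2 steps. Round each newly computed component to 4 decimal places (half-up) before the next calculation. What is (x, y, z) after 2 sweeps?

(-0.2713, 0.6017, 0.8254)

Iteration 1:
  x = (-5 - (1)·0.0000 - (-4)·0.0000) / (9) = -0.5556
  y = (5 - (3)·0.0000 - (3)·0.0000) / (7) = 0.7143
  z = (9 - (4)·0.0000 - (3)·0.0000) / (11) = 0.8182
Iteration 2:
  x = (-5 - (1)·0.7143 - (-4)·0.8182) / (9) = -0.2713
  y = (5 - (3)·-0.5556 - (3)·0.8182) / (7) = 0.6017
  z = (9 - (4)·-0.5556 - (3)·0.7143) / (11) = 0.8254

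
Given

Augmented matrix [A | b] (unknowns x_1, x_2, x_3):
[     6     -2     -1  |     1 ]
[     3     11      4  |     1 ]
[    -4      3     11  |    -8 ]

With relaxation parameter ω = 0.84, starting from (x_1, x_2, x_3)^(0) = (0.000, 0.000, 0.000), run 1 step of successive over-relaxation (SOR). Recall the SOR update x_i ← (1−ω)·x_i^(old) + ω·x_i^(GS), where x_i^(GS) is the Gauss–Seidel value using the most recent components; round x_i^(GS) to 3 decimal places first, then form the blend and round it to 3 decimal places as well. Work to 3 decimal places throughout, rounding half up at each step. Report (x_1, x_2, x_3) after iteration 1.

(0.140, 0.045, -0.579)

Iteration 1:
  x_1: GS value = (1 - (-2)·0.000 - (-1)·0.000) / (6) = 0.167;  x_1 ← (1−ω)·0.000 + ω·0.167 = 0.140
  x_2: GS value = (1 - (3)·0.140 - (4)·0.000) / (11) = 0.053;  x_2 ← (1−ω)·0.000 + ω·0.053 = 0.045
  x_3: GS value = (-8 - (-4)·0.140 - (3)·0.045) / (11) = -0.689;  x_3 ← (1−ω)·0.000 + ω·-0.689 = -0.579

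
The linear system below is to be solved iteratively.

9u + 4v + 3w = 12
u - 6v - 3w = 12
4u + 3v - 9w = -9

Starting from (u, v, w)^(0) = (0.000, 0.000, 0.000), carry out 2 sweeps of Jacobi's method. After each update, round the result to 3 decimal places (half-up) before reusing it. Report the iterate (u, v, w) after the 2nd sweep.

Iteration 1:
  u = (12 - (4)·0.000 - (3)·0.000) / (9) = 1.333
  v = (12 - (1)·0.000 - (-3)·0.000) / (-6) = -2.000
  w = (-9 - (4)·0.000 - (3)·0.000) / (-9) = 1.000
Iteration 2:
  u = (12 - (4)·-2.000 - (3)·1.000) / (9) = 1.889
  v = (12 - (1)·1.333 - (-3)·1.000) / (-6) = -2.278
  w = (-9 - (4)·1.333 - (3)·-2.000) / (-9) = 0.926

(1.889, -2.278, 0.926)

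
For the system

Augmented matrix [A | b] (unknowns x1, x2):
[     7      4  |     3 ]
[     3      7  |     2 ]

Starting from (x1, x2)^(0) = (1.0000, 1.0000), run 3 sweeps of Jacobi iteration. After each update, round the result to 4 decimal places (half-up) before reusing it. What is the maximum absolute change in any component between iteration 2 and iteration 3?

0.2799

Iteration 1:
  x1 = (3 - (4)·1.0000) / (7) = -0.1429
  x2 = (2 - (3)·1.0000) / (7) = -0.1429
Iteration 2:
  x1 = (3 - (4)·-0.1429) / (7) = 0.5102
  x2 = (2 - (3)·-0.1429) / (7) = 0.3470
Iteration 3:
  x1 = (3 - (4)·0.3470) / (7) = 0.2303
  x2 = (2 - (3)·0.5102) / (7) = 0.0671
Change: (-0.2799, -0.2799) → max |·| = 0.2799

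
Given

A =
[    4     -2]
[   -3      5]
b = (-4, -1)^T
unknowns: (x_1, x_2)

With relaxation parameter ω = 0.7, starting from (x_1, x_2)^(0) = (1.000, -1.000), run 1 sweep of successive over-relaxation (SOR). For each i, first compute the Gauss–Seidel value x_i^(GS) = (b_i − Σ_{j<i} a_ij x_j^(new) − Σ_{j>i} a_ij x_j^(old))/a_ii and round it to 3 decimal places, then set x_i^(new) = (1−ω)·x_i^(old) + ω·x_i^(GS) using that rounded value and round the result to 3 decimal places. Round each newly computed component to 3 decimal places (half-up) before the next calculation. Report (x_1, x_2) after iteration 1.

(-0.750, -0.755)

Iteration 1:
  x_1: GS value = (-4 - (-2)·-1.000) / (4) = -1.500;  x_1 ← (1−ω)·1.000 + ω·-1.500 = -0.750
  x_2: GS value = (-1 - (-3)·-0.750) / (5) = -0.650;  x_2 ← (1−ω)·-1.000 + ω·-0.650 = -0.755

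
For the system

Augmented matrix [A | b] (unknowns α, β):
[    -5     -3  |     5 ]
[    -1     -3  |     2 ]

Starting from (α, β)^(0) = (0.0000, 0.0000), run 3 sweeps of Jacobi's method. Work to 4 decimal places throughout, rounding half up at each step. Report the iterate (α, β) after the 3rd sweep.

(-0.8000, -0.4667)

Iteration 1:
  α = (5 - (-3)·0.0000) / (-5) = -1.0000
  β = (2 - (-1)·0.0000) / (-3) = -0.6667
Iteration 2:
  α = (5 - (-3)·-0.6667) / (-5) = -0.6000
  β = (2 - (-1)·-1.0000) / (-3) = -0.3333
Iteration 3:
  α = (5 - (-3)·-0.3333) / (-5) = -0.8000
  β = (2 - (-1)·-0.6000) / (-3) = -0.4667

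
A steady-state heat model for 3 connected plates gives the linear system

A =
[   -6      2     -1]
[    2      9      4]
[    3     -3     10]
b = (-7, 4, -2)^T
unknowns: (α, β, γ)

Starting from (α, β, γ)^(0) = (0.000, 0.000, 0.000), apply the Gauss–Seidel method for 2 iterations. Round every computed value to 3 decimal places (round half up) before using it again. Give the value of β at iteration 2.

Iteration 1:
  α = (-7 - (2)·0.000 - (-1)·0.000) / (-6) = 1.167
  β = (4 - (2)·1.167 - (4)·0.000) / (9) = 0.185
  γ = (-2 - (3)·1.167 - (-3)·0.185) / (10) = -0.495
Iteration 2:
  α = (-7 - (2)·0.185 - (-1)·-0.495) / (-6) = 1.311
  β = (4 - (2)·1.311 - (4)·-0.495) / (9) = 0.373
  γ = (-2 - (3)·1.311 - (-3)·0.373) / (10) = -0.481

0.373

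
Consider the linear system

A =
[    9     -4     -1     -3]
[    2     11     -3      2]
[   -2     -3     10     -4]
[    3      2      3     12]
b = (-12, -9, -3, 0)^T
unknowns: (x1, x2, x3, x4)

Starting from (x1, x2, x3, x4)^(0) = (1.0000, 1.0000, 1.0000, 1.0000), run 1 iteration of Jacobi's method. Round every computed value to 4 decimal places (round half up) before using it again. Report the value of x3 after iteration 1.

0.6000

Iteration 1:
  x1 = (-12 - (-4)·1.0000 - (-1)·1.0000 - (-3)·1.0000) / (9) = -0.4444
  x2 = (-9 - (2)·1.0000 - (-3)·1.0000 - (2)·1.0000) / (11) = -0.9091
  x3 = (-3 - (-2)·1.0000 - (-3)·1.0000 - (-4)·1.0000) / (10) = 0.6000
  x4 = (0 - (3)·1.0000 - (2)·1.0000 - (3)·1.0000) / (12) = -0.6667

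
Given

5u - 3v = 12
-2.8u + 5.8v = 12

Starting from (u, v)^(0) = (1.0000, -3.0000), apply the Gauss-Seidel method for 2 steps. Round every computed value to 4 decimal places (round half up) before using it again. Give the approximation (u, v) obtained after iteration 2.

(3.8152, 3.9108)

Iteration 1:
  u = (12 - (-3)·-3.0000) / (5) = 0.6000
  v = (12 - (-2.8)·0.6000) / (5.8) = 2.3586
Iteration 2:
  u = (12 - (-3)·2.3586) / (5) = 3.8152
  v = (12 - (-2.8)·3.8152) / (5.8) = 3.9108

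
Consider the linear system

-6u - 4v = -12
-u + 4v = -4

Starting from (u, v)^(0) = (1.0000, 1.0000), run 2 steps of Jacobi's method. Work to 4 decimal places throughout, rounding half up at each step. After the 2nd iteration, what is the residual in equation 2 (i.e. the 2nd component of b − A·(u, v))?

Iteration 1:
  u = (-12 - (-4)·1.0000) / (-6) = 1.3333
  v = (-4 - (-1)·1.0000) / (4) = -0.7500
Iteration 2:
  u = (-12 - (-4)·-0.7500) / (-6) = 2.5000
  v = (-4 - (-1)·1.3333) / (4) = -0.6667
Residual b − A·x = (0.3332, 1.1668)

1.1668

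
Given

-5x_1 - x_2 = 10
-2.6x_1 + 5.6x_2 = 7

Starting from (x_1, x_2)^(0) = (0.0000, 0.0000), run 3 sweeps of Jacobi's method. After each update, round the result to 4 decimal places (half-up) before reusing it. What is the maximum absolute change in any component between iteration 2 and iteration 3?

0.1857

Iteration 1:
  x_1 = (10 - (-1)·0.0000) / (-5) = -2.0000
  x_2 = (7 - (-2.6)·0.0000) / (5.6) = 1.2500
Iteration 2:
  x_1 = (10 - (-1)·1.2500) / (-5) = -2.2500
  x_2 = (7 - (-2.6)·-2.0000) / (5.6) = 0.3214
Iteration 3:
  x_1 = (10 - (-1)·0.3214) / (-5) = -2.0643
  x_2 = (7 - (-2.6)·-2.2500) / (5.6) = 0.2054
Change: (0.1857, -0.1160) → max |·| = 0.1857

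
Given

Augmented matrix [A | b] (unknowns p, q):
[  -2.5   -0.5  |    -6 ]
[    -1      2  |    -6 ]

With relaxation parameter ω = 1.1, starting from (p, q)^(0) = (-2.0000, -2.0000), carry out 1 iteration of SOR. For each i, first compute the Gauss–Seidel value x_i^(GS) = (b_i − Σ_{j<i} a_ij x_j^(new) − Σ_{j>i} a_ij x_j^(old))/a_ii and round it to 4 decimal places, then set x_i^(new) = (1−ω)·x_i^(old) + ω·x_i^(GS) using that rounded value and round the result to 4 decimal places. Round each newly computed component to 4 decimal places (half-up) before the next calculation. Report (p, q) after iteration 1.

Iteration 1:
  p: GS value = (-6 - (-0.5)·-2.0000) / (-2.5) = 2.8000;  p ← (1−ω)·-2.0000 + ω·2.8000 = 3.2800
  q: GS value = (-6 - (-1)·3.2800) / (2) = -1.3600;  q ← (1−ω)·-2.0000 + ω·-1.3600 = -1.2960

(3.2800, -1.2960)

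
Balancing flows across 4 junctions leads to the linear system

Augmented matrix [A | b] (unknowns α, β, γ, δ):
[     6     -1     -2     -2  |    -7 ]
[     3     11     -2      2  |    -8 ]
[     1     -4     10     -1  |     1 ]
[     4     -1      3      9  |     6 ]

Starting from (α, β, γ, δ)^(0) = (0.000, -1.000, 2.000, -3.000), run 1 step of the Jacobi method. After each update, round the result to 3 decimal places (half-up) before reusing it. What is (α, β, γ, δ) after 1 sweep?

Iteration 1:
  α = (-7 - (-1)·-1.000 - (-2)·2.000 - (-2)·-3.000) / (6) = -1.667
  β = (-8 - (3)·0.000 - (-2)·2.000 - (2)·-3.000) / (11) = 0.182
  γ = (1 - (1)·0.000 - (-4)·-1.000 - (-1)·-3.000) / (10) = -0.600
  δ = (6 - (4)·0.000 - (-1)·-1.000 - (3)·2.000) / (9) = -0.111

(-1.667, 0.182, -0.600, -0.111)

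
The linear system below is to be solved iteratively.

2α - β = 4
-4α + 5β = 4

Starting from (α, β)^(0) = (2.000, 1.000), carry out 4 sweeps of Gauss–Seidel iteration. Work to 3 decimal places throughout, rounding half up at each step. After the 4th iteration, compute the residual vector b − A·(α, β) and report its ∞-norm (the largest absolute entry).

Iteration 1:
  α = (4 - (-1)·1.000) / (2) = 2.500
  β = (4 - (-4)·2.500) / (5) = 2.800
Iteration 2:
  α = (4 - (-1)·2.800) / (2) = 3.400
  β = (4 - (-4)·3.400) / (5) = 3.520
Iteration 3:
  α = (4 - (-1)·3.520) / (2) = 3.760
  β = (4 - (-4)·3.760) / (5) = 3.808
Iteration 4:
  α = (4 - (-1)·3.808) / (2) = 3.904
  β = (4 - (-4)·3.904) / (5) = 3.923
Residual b − A·x = (0.115, 0.001); ∞-norm = 0.115

0.115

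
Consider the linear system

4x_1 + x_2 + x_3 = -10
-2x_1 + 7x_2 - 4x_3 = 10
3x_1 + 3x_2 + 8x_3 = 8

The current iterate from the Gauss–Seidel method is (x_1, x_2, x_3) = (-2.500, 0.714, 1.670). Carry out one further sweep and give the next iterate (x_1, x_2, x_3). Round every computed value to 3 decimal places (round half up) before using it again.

(-3.096, 1.498, 1.599)

One sweep:
  x_1 = (-10 - (1)·0.714 - (1)·1.670) / (4) = -3.096
  x_2 = (10 - (-2)·-3.096 - (-4)·1.670) / (7) = 1.498
  x_3 = (8 - (3)·-3.096 - (3)·1.498) / (8) = 1.599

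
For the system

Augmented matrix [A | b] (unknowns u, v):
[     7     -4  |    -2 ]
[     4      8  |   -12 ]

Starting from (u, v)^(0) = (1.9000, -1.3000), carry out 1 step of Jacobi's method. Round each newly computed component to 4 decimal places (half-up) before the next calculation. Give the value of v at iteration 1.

Iteration 1:
  u = (-2 - (-4)·-1.3000) / (7) = -1.0286
  v = (-12 - (4)·1.9000) / (8) = -2.4500

-2.4500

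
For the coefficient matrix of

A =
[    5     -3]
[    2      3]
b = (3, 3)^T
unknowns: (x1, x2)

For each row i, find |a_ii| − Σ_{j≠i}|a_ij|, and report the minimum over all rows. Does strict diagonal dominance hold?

1

row 1: |5| − (3) = 2
row 2: |3| − (2) = 1
minimum over rows = 1 → strictly diagonally dominant (convergence guaranteed)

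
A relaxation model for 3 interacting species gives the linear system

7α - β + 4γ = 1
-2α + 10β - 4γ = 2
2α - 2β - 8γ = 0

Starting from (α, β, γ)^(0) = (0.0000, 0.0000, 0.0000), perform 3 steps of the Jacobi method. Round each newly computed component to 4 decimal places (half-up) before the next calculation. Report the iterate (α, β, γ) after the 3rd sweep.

(0.1837, 0.2286, -0.0143)

Iteration 1:
  α = (1 - (-1)·0.0000 - (4)·0.0000) / (7) = 0.1429
  β = (2 - (-2)·0.0000 - (-4)·0.0000) / (10) = 0.2000
  γ = (0 - (2)·0.0000 - (-2)·0.0000) / (-8) = 0.0000
Iteration 2:
  α = (1 - (-1)·0.2000 - (4)·0.0000) / (7) = 0.1714
  β = (2 - (-2)·0.1429 - (-4)·0.0000) / (10) = 0.2286
  γ = (0 - (2)·0.1429 - (-2)·0.2000) / (-8) = -0.0143
Iteration 3:
  α = (1 - (-1)·0.2286 - (4)·-0.0143) / (7) = 0.1837
  β = (2 - (-2)·0.1714 - (-4)·-0.0143) / (10) = 0.2286
  γ = (0 - (2)·0.1714 - (-2)·0.2286) / (-8) = -0.0143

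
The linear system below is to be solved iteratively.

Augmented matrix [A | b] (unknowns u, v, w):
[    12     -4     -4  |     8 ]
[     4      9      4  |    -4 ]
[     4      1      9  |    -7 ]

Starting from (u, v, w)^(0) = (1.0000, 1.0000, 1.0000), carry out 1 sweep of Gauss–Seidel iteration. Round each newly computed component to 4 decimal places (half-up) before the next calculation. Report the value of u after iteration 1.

Iteration 1:
  u = (8 - (-4)·1.0000 - (-4)·1.0000) / (12) = 1.3333
  v = (-4 - (4)·1.3333 - (4)·1.0000) / (9) = -1.4815
  w = (-7 - (4)·1.3333 - (1)·-1.4815) / (9) = -1.2057

1.3333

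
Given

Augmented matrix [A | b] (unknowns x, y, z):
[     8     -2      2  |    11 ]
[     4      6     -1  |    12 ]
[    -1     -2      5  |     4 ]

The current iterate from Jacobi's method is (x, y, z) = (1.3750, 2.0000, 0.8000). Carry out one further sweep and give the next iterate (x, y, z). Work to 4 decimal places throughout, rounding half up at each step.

One sweep:
  x = (11 - (-2)·2.0000 - (2)·0.8000) / (8) = 1.6750
  y = (12 - (4)·1.3750 - (-1)·0.8000) / (6) = 1.2167
  z = (4 - (-1)·1.3750 - (-2)·2.0000) / (5) = 1.8750

(1.6750, 1.2167, 1.8750)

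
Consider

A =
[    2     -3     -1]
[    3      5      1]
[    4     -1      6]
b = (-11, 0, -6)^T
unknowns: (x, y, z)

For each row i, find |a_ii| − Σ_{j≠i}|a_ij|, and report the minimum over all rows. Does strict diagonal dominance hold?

row 1: |2| − (3+1) = -2
row 2: |5| − (3+1) = 1
row 3: |6| − (4+1) = 1
minimum over rows = -2 → not strictly diagonally dominant

-2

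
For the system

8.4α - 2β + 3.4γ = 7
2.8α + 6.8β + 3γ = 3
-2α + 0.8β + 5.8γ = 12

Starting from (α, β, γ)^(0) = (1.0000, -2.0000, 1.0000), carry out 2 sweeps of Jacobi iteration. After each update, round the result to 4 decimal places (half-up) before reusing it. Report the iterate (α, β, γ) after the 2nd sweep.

Iteration 1:
  α = (7 - (-2)·-2.0000 - (3.4)·1.0000) / (8.4) = -0.0476
  β = (3 - (2.8)·1.0000 - (3)·1.0000) / (6.8) = -0.4118
  γ = (12 - (-2)·1.0000 - (0.8)·-2.0000) / (5.8) = 2.6897
Iteration 2:
  α = (7 - (-2)·-0.4118 - (3.4)·2.6897) / (8.4) = -0.3534
  β = (3 - (2.8)·-0.0476 - (3)·2.6897) / (6.8) = -0.7259
  γ = (12 - (-2)·-0.0476 - (0.8)·-0.4118) / (5.8) = 2.1094

(-0.3534, -0.7259, 2.1094)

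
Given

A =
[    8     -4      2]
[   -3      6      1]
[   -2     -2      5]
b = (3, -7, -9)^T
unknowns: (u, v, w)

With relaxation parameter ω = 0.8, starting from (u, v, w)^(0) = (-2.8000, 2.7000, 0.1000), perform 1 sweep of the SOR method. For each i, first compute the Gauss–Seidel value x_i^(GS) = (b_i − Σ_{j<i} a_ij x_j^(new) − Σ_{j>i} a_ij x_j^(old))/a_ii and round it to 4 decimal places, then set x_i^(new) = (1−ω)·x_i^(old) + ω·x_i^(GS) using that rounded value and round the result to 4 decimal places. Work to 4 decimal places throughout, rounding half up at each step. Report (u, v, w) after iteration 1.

Iteration 1:
  u: GS value = (3 - (-4)·2.7000 - (2)·0.1000) / (8) = 1.7000;  u ← (1−ω)·-2.8000 + ω·1.7000 = 0.8000
  v: GS value = (-7 - (-3)·0.8000 - (1)·0.1000) / (6) = -0.7833;  v ← (1−ω)·2.7000 + ω·-0.7833 = -0.0866
  w: GS value = (-9 - (-2)·0.8000 - (-2)·-0.0866) / (5) = -1.5146;  w ← (1−ω)·0.1000 + ω·-1.5146 = -1.1917

(0.8000, -0.0866, -1.1917)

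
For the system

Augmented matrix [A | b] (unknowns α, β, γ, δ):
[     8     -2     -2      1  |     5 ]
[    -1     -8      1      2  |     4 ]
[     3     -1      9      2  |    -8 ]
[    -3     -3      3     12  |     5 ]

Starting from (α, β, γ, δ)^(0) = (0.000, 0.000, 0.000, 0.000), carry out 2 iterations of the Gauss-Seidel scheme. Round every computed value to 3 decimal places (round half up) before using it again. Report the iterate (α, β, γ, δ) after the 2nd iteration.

Iteration 1:
  α = (5 - (-2)·0.000 - (-2)·0.000 - (1)·0.000) / (8) = 0.625
  β = (4 - (-1)·0.625 - (1)·0.000 - (2)·0.000) / (-8) = -0.578
  γ = (-8 - (3)·0.625 - (-1)·-0.578 - (2)·0.000) / (9) = -1.161
  δ = (5 - (-3)·0.625 - (-3)·-0.578 - (3)·-1.161) / (12) = 0.719
Iteration 2:
  α = (5 - (-2)·-0.578 - (-2)·-1.161 - (1)·0.719) / (8) = 0.100
  β = (4 - (-1)·0.100 - (1)·-1.161 - (2)·0.719) / (-8) = -0.478
  γ = (-8 - (3)·0.100 - (-1)·-0.478 - (2)·0.719) / (9) = -1.135
  δ = (5 - (-3)·0.100 - (-3)·-0.478 - (3)·-1.135) / (12) = 0.606

(0.100, -0.478, -1.135, 0.606)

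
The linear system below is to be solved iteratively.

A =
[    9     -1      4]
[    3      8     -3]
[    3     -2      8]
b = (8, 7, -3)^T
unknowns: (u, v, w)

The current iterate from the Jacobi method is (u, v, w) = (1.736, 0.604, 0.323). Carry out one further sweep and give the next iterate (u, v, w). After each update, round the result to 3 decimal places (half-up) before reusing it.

(0.812, 0.345, -0.875)

One sweep:
  u = (8 - (-1)·0.604 - (4)·0.323) / (9) = 0.812
  v = (7 - (3)·1.736 - (-3)·0.323) / (8) = 0.345
  w = (-3 - (3)·1.736 - (-2)·0.604) / (8) = -0.875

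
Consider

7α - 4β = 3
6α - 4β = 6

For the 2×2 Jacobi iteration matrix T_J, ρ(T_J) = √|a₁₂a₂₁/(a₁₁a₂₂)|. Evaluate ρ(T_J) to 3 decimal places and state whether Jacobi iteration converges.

a₁₂a₂₁/(a₁₁a₂₂) = (-4)·(6) / ((7)·(-4)) = 0.857143
ρ = √|0.857143| = √0.857143 = 0.926
ρ < 1, so Jacobi converges

0.926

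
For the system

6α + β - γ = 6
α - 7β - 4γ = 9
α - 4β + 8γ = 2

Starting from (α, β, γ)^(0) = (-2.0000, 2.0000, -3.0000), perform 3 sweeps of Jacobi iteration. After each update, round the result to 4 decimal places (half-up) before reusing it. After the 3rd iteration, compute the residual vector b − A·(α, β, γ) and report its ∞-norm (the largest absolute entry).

Iteration 1:
  α = (6 - (1)·2.0000 - (-1)·-3.0000) / (6) = 0.1667
  β = (9 - (1)·-2.0000 - (-4)·-3.0000) / (-7) = 0.1429
  γ = (2 - (1)·-2.0000 - (-4)·2.0000) / (8) = 1.5000
Iteration 2:
  α = (6 - (1)·0.1429 - (-1)·1.5000) / (6) = 1.2262
  β = (9 - (1)·0.1667 - (-4)·1.5000) / (-7) = -2.1190
  γ = (2 - (1)·0.1667 - (-4)·0.1429) / (8) = 0.3006
Iteration 3:
  α = (6 - (1)·-2.1190 - (-1)·0.3006) / (6) = 1.4033
  β = (9 - (1)·1.2262 - (-4)·0.3006) / (-7) = -1.2823
  γ = (2 - (1)·1.2262 - (-4)·-2.1190) / (8) = -0.9628
Residual b − A·x = (-2.1003, -5.2306, 3.1699); ∞-norm = 5.2306

5.2306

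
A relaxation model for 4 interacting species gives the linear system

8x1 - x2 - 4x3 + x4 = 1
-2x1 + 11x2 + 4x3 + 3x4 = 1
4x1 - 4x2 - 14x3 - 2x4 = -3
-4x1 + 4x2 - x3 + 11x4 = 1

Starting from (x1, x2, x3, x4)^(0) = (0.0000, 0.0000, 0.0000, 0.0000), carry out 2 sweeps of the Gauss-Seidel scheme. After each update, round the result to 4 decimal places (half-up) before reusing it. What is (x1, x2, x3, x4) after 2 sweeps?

Iteration 1:
  x1 = (1 - (-1)·0.0000 - (-4)·0.0000 - (1)·0.0000) / (8) = 0.1250
  x2 = (1 - (-2)·0.1250 - (4)·0.0000 - (3)·0.0000) / (11) = 0.1136
  x3 = (-3 - (4)·0.1250 - (-4)·0.1136 - (-2)·0.0000) / (-14) = 0.2175
  x4 = (1 - (-4)·0.1250 - (4)·0.1136 - (-1)·0.2175) / (11) = 0.1148
Iteration 2:
  x1 = (1 - (-1)·0.1136 - (-4)·0.2175 - (1)·0.1148) / (8) = 0.2336
  x2 = (1 - (-2)·0.2336 - (4)·0.2175 - (3)·0.1148) / (11) = 0.0230
  x3 = (-3 - (4)·0.2336 - (-4)·0.0230 - (-2)·0.1148) / (-14) = 0.2581
  x4 = (1 - (-4)·0.2336 - (4)·0.0230 - (-1)·0.2581) / (11) = 0.1910

(0.2336, 0.0230, 0.2581, 0.1910)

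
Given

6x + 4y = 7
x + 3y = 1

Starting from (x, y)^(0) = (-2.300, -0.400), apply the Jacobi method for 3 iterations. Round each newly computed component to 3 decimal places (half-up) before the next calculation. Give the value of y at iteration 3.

Iteration 1:
  x = (7 - (4)·-0.400) / (6) = 1.433
  y = (1 - (1)·-2.300) / (3) = 1.100
Iteration 2:
  x = (7 - (4)·1.100) / (6) = 0.433
  y = (1 - (1)·1.433) / (3) = -0.144
Iteration 3:
  x = (7 - (4)·-0.144) / (6) = 1.263
  y = (1 - (1)·0.433) / (3) = 0.189

0.189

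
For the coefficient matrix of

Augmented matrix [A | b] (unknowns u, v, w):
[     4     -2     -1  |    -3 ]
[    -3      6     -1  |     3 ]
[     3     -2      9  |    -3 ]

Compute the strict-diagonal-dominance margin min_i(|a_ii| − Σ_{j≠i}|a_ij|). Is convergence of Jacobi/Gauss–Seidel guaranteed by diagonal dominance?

row 1: |4| − (2+1) = 1
row 2: |6| − (3+1) = 2
row 3: |9| − (3+2) = 4
minimum over rows = 1 → strictly diagonally dominant (convergence guaranteed)

1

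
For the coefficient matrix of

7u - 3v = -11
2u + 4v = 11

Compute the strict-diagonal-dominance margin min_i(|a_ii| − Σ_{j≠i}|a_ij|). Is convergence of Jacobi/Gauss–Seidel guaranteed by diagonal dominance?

row 1: |7| − (3) = 4
row 2: |4| − (2) = 2
minimum over rows = 2 → strictly diagonally dominant (convergence guaranteed)

2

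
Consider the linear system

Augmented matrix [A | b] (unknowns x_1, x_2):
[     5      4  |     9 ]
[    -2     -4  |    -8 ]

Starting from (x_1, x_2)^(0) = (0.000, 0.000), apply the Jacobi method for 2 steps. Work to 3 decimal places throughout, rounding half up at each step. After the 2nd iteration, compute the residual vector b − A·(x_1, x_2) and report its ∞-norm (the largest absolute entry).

3.600

Iteration 1:
  x_1 = (9 - (4)·0.000) / (5) = 1.800
  x_2 = (-8 - (-2)·0.000) / (-4) = 2.000
Iteration 2:
  x_1 = (9 - (4)·2.000) / (5) = 0.200
  x_2 = (-8 - (-2)·1.800) / (-4) = 1.100
Residual b − A·x = (3.600, -3.200); ∞-norm = 3.600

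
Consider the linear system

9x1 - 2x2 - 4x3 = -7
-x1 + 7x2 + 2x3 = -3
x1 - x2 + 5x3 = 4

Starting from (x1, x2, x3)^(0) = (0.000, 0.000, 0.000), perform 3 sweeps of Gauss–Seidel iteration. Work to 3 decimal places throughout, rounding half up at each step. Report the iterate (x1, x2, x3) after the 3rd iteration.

(-0.608, -0.731, 0.775)

Iteration 1:
  x1 = (-7 - (-2)·0.000 - (-4)·0.000) / (9) = -0.778
  x2 = (-3 - (-1)·-0.778 - (2)·0.000) / (7) = -0.540
  x3 = (4 - (1)·-0.778 - (-1)·-0.540) / (5) = 0.848
Iteration 2:
  x1 = (-7 - (-2)·-0.540 - (-4)·0.848) / (9) = -0.521
  x2 = (-3 - (-1)·-0.521 - (2)·0.848) / (7) = -0.745
  x3 = (4 - (1)·-0.521 - (-1)·-0.745) / (5) = 0.755
Iteration 3:
  x1 = (-7 - (-2)·-0.745 - (-4)·0.755) / (9) = -0.608
  x2 = (-3 - (-1)·-0.608 - (2)·0.755) / (7) = -0.731
  x3 = (4 - (1)·-0.608 - (-1)·-0.731) / (5) = 0.775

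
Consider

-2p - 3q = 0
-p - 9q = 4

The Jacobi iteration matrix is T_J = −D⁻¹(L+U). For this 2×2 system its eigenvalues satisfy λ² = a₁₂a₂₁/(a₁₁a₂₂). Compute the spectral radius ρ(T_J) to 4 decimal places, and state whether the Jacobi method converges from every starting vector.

0.4082

a₁₂a₂₁/(a₁₁a₂₂) = (-3)·(-1) / ((-2)·(-9)) = 0.166667
ρ = √|0.166667| = √0.166667 = 0.4082
ρ < 1, so Jacobi converges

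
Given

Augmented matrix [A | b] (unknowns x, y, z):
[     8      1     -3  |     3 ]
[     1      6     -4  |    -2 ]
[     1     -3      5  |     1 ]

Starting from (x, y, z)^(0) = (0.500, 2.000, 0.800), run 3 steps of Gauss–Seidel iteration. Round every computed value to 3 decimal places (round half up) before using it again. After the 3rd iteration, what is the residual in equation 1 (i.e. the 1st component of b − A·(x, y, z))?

Iteration 1:
  x = (3 - (1)·2.000 - (-3)·0.800) / (8) = 0.425
  y = (-2 - (1)·0.425 - (-4)·0.800) / (6) = 0.129
  z = (1 - (1)·0.425 - (-3)·0.129) / (5) = 0.192
Iteration 2:
  x = (3 - (1)·0.129 - (-3)·0.192) / (8) = 0.431
  y = (-2 - (1)·0.431 - (-4)·0.192) / (6) = -0.277
  z = (1 - (1)·0.431 - (-3)·-0.277) / (5) = -0.052
Iteration 3:
  x = (3 - (1)·-0.277 - (-3)·-0.052) / (8) = 0.390
  y = (-2 - (1)·0.390 - (-4)·-0.052) / (6) = -0.433
  z = (1 - (1)·0.390 - (-3)·-0.433) / (5) = -0.138
Residual b − A·x = (-0.101, -0.344, 0.001)

-0.101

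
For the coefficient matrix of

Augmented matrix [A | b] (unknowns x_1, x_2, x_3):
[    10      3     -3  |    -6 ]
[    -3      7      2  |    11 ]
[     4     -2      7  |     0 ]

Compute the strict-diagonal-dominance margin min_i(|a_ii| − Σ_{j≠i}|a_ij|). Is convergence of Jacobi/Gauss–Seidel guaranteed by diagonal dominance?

row 1: |10| − (3+3) = 4
row 2: |7| − (3+2) = 2
row 3: |7| − (4+2) = 1
minimum over rows = 1 → strictly diagonally dominant (convergence guaranteed)

1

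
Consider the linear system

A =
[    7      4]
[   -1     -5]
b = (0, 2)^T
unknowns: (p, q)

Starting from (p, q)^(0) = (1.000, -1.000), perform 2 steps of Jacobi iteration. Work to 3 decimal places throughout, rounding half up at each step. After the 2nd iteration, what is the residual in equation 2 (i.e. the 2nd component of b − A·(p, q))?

-0.227

Iteration 1:
  p = (0 - (4)·-1.000) / (7) = 0.571
  q = (2 - (-1)·1.000) / (-5) = -0.600
Iteration 2:
  p = (0 - (4)·-0.600) / (7) = 0.343
  q = (2 - (-1)·0.571) / (-5) = -0.514
Residual b − A·x = (-0.345, -0.227)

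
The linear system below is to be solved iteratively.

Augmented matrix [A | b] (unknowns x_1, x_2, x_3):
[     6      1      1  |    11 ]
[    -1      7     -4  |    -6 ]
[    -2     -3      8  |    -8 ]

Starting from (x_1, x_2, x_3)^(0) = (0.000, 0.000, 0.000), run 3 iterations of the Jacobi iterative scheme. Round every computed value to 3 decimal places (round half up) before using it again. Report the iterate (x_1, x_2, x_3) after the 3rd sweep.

(2.172, -1.044, -0.902)

Iteration 1:
  x_1 = (11 - (1)·0.000 - (1)·0.000) / (6) = 1.833
  x_2 = (-6 - (-1)·0.000 - (-4)·0.000) / (7) = -0.857
  x_3 = (-8 - (-2)·0.000 - (-3)·0.000) / (8) = -1.000
Iteration 2:
  x_1 = (11 - (1)·-0.857 - (1)·-1.000) / (6) = 2.143
  x_2 = (-6 - (-1)·1.833 - (-4)·-1.000) / (7) = -1.167
  x_3 = (-8 - (-2)·1.833 - (-3)·-0.857) / (8) = -0.863
Iteration 3:
  x_1 = (11 - (1)·-1.167 - (1)·-0.863) / (6) = 2.172
  x_2 = (-6 - (-1)·2.143 - (-4)·-0.863) / (7) = -1.044
  x_3 = (-8 - (-2)·2.143 - (-3)·-1.167) / (8) = -0.902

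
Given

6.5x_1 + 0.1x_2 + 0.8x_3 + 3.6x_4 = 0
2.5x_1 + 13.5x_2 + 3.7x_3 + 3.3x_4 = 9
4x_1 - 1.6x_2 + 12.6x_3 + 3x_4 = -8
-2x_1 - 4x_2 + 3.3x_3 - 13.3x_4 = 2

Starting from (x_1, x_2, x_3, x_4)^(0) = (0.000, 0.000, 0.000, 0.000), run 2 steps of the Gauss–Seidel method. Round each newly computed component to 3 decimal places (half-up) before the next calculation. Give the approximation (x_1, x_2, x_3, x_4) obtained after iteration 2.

Iteration 1:
  x_1 = (0 - (0.1)·0.000 - (0.8)·0.000 - (3.6)·0.000) / (6.5) = 0.000
  x_2 = (9 - (2.5)·0.000 - (3.7)·0.000 - (3.3)·0.000) / (13.5) = 0.667
  x_3 = (-8 - (4)·0.000 - (-1.6)·0.667 - (3)·0.000) / (12.6) = -0.550
  x_4 = (2 - (-2)·0.000 - (-4)·0.667 - (3.3)·-0.550) / (-13.3) = -0.487
Iteration 2:
  x_1 = (0 - (0.1)·0.667 - (0.8)·-0.550 - (3.6)·-0.487) / (6.5) = 0.327
  x_2 = (9 - (2.5)·0.327 - (3.7)·-0.550 - (3.3)·-0.487) / (13.5) = 0.876
  x_3 = (-8 - (4)·0.327 - (-1.6)·0.876 - (3)·-0.487) / (12.6) = -0.512
  x_4 = (2 - (-2)·0.327 - (-4)·0.876 - (3.3)·-0.512) / (-13.3) = -0.590

(0.327, 0.876, -0.512, -0.590)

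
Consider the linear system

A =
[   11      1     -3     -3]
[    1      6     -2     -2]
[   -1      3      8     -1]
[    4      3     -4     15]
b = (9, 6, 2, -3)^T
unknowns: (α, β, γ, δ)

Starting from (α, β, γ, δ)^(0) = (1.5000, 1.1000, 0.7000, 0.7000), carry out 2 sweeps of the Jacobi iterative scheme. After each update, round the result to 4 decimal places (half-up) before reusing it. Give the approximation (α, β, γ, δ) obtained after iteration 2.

(0.5655, 0.6431, -0.1479, -0.7067)

Iteration 1:
  α = (9 - (1)·1.1000 - (-3)·0.7000 - (-3)·0.7000) / (11) = 1.1000
  β = (6 - (1)·1.5000 - (-2)·0.7000 - (-2)·0.7000) / (6) = 1.2167
  γ = (2 - (-1)·1.5000 - (3)·1.1000 - (-1)·0.7000) / (8) = 0.1125
  δ = (-3 - (4)·1.5000 - (3)·1.1000 - (-4)·0.7000) / (15) = -0.6333
Iteration 2:
  α = (9 - (1)·1.2167 - (-3)·0.1125 - (-3)·-0.6333) / (11) = 0.5655
  β = (6 - (1)·1.1000 - (-2)·0.1125 - (-2)·-0.6333) / (6) = 0.6431
  γ = (2 - (-1)·1.1000 - (3)·1.2167 - (-1)·-0.6333) / (8) = -0.1479
  δ = (-3 - (4)·1.1000 - (3)·1.2167 - (-4)·0.1125) / (15) = -0.7067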